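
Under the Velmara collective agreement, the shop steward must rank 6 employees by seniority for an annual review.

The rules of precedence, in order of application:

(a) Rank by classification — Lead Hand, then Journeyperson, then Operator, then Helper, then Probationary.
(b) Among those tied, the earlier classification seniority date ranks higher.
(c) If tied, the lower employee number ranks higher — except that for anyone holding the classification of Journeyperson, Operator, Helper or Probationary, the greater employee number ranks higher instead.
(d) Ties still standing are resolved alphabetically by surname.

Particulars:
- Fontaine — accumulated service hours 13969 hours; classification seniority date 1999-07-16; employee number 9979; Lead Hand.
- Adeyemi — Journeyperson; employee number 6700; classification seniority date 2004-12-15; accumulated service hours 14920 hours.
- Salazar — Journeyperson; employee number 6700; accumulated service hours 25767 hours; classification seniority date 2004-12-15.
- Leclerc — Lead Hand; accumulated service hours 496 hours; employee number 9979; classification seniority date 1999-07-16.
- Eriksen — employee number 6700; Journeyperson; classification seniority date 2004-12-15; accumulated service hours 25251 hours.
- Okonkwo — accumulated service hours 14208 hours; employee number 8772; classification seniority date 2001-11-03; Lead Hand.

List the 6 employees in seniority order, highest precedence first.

By classification: Fontaine, Leclerc and Okonkwo (Lead Hand); then Adeyemi, Eriksen and Salazar (Journeyperson).
Among Fontaine, Leclerc and Okonkwo, by classification seniority date (earlier first): Fontaine and Leclerc (1999-07-16) before Okonkwo (2001-11-03).
Fontaine and Leclerc both have employee number 9979, so the next rule applies.
Among Fontaine and Leclerc, alphabetically by surname: Fontaine before Leclerc.
Adeyemi, Eriksen and Salazar all have classification seniority date 2004-12-15, so the next rule applies.
Adeyemi, Eriksen and Salazar all have employee number 6700, so the next rule applies.
Among Adeyemi, Eriksen and Salazar, alphabetically by surname: Adeyemi before Eriksen before Salazar.
Full order: Fontaine, Leclerc, Okonkwo, Adeyemi, Eriksen, Salazar.

Fontaine, Leclerc, Okonkwo, Adeyemi, Eriksen, Salazar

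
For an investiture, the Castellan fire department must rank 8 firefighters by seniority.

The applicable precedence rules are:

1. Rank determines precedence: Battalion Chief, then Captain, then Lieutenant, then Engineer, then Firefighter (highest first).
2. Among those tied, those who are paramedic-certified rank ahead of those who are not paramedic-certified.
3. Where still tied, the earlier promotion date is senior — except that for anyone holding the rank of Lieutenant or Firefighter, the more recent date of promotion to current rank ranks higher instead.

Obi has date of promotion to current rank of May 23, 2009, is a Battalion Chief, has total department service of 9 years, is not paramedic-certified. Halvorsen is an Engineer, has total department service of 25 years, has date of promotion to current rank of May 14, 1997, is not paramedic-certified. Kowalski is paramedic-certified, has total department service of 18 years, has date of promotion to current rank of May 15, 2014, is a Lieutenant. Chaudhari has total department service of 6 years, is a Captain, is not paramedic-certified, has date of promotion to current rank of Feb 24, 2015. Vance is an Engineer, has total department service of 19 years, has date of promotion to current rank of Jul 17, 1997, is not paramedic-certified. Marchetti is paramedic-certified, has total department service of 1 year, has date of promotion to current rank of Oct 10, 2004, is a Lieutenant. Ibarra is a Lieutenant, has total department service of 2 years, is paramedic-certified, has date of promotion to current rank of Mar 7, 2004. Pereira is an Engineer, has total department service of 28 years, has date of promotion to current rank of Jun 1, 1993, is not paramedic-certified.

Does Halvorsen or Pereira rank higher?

By rank: Obi (Battalion Chief); then Chaudhari (Captain); then Kowalski, Marchetti and Ibarra (Lieutenant); then Pereira, Halvorsen and Vance (Engineer).
Kowalski, Marchetti and Ibarra are each paramedic-certified, so the next rule applies.
Among Kowalski, Marchetti and Ibarra, by date of promotion to current rank (later first) (reversed rule for this group): Kowalski (May 15, 2014) before Marchetti (Oct 10, 2004) before Ibarra (Mar 7, 2004).
Pereira, Halvorsen and Vance are each not paramedic-certified, so the next rule applies.
Among Pereira, Halvorsen and Vance, by date of promotion to current rank (earlier first): Pereira (Jun 1, 1993) before Halvorsen (May 14, 1997) before Vance (Jul 17, 1997).
So Pereira takes precedence.

Pereira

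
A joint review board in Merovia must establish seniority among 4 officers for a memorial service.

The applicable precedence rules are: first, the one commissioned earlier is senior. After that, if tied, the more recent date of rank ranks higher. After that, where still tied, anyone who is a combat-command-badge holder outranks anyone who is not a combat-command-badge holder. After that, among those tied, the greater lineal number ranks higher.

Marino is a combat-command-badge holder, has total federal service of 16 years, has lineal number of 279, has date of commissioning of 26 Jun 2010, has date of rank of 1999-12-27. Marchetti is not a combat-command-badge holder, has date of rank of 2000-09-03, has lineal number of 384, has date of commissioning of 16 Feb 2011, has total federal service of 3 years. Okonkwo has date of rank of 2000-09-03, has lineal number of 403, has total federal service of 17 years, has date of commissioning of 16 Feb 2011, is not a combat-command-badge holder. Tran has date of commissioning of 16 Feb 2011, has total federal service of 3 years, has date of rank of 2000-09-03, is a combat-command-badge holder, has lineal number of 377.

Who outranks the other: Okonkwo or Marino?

By date of commissioning (earlier first): Marino (26 Jun 2010); then Tran, Okonkwo and Marchetti (each 16 Feb 2011).
Tran, Okonkwo and Marchetti all have date of rank 2000-09-03, so the next rule applies.
Among Tran, Okonkwo and Marchetti, a combat-command-badge holder before not a combat-command-badge holder: Tran (a combat-command-badge holder) before Okonkwo and Marchetti (not a combat-command-badge holder).
Among Okonkwo and Marchetti, by lineal number (higher first): Okonkwo (403) before Marchetti (384).
So Marino takes precedence.

Marino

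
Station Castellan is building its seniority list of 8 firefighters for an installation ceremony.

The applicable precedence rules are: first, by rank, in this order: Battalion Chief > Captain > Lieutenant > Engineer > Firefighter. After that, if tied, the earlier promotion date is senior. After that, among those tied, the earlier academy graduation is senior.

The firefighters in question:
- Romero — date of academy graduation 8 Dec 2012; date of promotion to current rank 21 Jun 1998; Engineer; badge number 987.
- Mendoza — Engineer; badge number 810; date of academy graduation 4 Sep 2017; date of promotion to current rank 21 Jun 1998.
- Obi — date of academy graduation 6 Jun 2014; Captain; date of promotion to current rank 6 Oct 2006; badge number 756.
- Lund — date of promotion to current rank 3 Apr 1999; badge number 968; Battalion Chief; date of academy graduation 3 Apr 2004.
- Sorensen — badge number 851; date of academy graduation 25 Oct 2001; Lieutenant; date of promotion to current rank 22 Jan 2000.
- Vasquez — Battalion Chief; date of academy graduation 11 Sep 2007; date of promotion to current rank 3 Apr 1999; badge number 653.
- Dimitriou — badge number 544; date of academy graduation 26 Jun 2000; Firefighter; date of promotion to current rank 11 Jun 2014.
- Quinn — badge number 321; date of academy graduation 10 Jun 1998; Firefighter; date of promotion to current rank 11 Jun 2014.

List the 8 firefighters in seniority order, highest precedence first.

By rank: Lund and Vasquez (Battalion Chief); then Obi (Captain); then Sorensen (Lieutenant); then Romero and Mendoza (Engineer); then Quinn and Dimitriou (Firefighter).
Lund and Vasquez both have date of promotion to current rank 3 Apr 1999, so the next rule applies.
Among Lund and Vasquez, by date of academy graduation (earlier first): Lund (3 Apr 2004) before Vasquez (11 Sep 2007).
Romero and Mendoza both have date of promotion to current rank 21 Jun 1998, so the next rule applies.
Among Romero and Mendoza, by date of academy graduation (earlier first): Romero (8 Dec 2012) before Mendoza (4 Sep 2017).
Quinn and Dimitriou both have date of promotion to current rank 11 Jun 2014, so the next rule applies.
Among Quinn and Dimitriou, by date of academy graduation (earlier first): Quinn (10 Jun 1998) before Dimitriou (26 Jun 2000).
Full order: Lund, Vasquez, Obi, Sorensen, Romero, Mendoza, Quinn, Dimitriou.

Lund, Vasquez, Obi, Sorensen, Romero, Mendoza, Quinn, Dimitriou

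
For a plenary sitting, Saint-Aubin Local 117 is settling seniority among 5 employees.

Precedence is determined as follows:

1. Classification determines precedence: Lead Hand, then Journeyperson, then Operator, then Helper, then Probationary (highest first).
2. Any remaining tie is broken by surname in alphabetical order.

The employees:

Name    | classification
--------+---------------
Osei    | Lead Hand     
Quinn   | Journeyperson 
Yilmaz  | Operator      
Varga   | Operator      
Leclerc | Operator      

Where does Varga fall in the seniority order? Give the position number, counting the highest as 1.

By classification: Osei (Lead Hand); then Quinn (Journeyperson); then Leclerc, Varga and Yilmaz (Operator).
Among Leclerc, Varga and Yilmaz, alphabetically by surname: Leclerc before Varga before Yilmaz.
Order: Osei, Quinn, Leclerc, Varga, Yilmaz. So position 4.

4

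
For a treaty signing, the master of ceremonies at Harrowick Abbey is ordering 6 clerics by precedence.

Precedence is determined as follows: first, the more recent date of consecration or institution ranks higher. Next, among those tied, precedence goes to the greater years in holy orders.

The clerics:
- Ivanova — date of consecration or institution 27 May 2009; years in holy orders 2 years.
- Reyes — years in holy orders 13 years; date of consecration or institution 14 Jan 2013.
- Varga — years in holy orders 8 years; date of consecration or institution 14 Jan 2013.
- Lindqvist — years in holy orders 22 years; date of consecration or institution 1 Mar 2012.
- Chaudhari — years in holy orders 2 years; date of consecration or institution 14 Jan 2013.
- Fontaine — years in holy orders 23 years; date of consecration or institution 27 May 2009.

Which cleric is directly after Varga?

Chaudhari

By date of consecration or institution (later first): Reyes, Varga and Chaudhari (each 14 Jan 2013); then Lindqvist (1 Mar 2012); then Fontaine and Ivanova (both 27 May 2009).
Among Reyes, Varga and Chaudhari, by years in holy orders (higher first): Reyes (13 years) before Varga (8 years) before Chaudhari (2 years).
Among Fontaine and Ivanova, by years in holy orders (higher first): Fontaine (23 years) before Ivanova (2 years).
Order: Reyes, Varga, Chaudhari, Lindqvist, Fontaine, Ivanova.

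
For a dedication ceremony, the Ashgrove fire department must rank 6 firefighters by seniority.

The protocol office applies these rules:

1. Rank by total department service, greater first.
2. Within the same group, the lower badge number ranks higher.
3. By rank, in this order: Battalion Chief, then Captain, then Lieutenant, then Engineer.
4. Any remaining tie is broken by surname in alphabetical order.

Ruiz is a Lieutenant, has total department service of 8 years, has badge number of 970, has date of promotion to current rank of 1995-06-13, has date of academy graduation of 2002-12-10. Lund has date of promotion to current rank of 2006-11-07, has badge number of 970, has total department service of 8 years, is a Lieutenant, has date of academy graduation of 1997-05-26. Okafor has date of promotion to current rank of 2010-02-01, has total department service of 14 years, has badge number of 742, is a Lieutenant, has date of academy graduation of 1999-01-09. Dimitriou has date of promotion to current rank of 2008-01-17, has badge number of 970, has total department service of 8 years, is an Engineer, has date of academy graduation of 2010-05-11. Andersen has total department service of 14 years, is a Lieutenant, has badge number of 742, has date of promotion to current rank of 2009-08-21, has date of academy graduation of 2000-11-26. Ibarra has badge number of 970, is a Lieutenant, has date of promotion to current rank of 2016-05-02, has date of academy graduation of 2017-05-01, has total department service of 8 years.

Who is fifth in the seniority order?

By total department service (higher first): Andersen and Okafor (both 14 years); then Ibarra, Lund, Ruiz and Dimitriou (each 8 years).
Andersen and Okafor both have badge number 742, so the next rule applies.
Andersen and Okafor are each Lieutenant, so the next rule applies.
Among Andersen and Okafor, alphabetically by surname: Andersen before Okafor.
Ibarra, Lund, Ruiz and Dimitriou all have badge number 970, so the next rule applies.
Among Ibarra, Lund, Ruiz and Dimitriou, by rank: Ibarra, Lund and Ruiz (Lieutenant) before Dimitriou (Engineer).
Among Ibarra, Lund and Ruiz, alphabetically by surname: Ibarra before Lund before Ruiz.
Order: Andersen, Okafor, Ibarra, Lund, Ruiz, Dimitriou.

Ruiz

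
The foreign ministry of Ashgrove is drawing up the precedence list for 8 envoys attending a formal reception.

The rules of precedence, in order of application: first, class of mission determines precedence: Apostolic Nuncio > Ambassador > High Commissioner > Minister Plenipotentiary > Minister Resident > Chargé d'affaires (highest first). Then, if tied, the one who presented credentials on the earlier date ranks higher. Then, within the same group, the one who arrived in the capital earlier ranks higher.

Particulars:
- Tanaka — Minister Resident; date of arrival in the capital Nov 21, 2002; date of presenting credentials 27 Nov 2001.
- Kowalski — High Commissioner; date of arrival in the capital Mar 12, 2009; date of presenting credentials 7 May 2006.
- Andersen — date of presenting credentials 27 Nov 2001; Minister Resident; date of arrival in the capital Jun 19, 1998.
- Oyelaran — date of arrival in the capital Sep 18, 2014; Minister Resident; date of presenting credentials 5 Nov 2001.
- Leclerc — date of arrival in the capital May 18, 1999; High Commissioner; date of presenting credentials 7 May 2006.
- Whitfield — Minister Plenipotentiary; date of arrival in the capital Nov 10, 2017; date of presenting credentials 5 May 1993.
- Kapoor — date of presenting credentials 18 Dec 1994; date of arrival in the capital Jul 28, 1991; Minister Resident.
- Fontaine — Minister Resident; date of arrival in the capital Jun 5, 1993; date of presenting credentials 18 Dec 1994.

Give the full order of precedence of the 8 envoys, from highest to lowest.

By class of mission: Leclerc and Kowalski (High Commissioner); then Whitfield (Minister Plenipotentiary); then Kapoor, Fontaine, Oyelaran, Andersen and Tanaka (Minister Resident).
Leclerc and Kowalski both have date of presenting credentials 7 May 2006, so the next rule applies.
Among Leclerc and Kowalski, by date of arrival in the capital (earlier first): Leclerc (May 18, 1999) before Kowalski (Mar 12, 2009).
Among Kapoor, Fontaine, Oyelaran, Andersen and Tanaka, by date of presenting credentials (earlier first): Kapoor and Fontaine (18 Dec 1994) before Oyelaran (5 Nov 2001) before Andersen and Tanaka (27 Nov 2001).
Among Kapoor and Fontaine, by date of arrival in the capital (earlier first): Kapoor (Jul 28, 1991) before Fontaine (Jun 5, 1993).
Among Andersen and Tanaka, by date of arrival in the capital (earlier first): Andersen (Jun 19, 1998) before Tanaka (Nov 21, 2002).
Full order: Leclerc, Kowalski, Whitfield, Kapoor, Fontaine, Oyelaran, Andersen, Tanaka.

Leclerc, Kowalski, Whitfield, Kapoor, Fontaine, Oyelaran, Andersen, Tanaka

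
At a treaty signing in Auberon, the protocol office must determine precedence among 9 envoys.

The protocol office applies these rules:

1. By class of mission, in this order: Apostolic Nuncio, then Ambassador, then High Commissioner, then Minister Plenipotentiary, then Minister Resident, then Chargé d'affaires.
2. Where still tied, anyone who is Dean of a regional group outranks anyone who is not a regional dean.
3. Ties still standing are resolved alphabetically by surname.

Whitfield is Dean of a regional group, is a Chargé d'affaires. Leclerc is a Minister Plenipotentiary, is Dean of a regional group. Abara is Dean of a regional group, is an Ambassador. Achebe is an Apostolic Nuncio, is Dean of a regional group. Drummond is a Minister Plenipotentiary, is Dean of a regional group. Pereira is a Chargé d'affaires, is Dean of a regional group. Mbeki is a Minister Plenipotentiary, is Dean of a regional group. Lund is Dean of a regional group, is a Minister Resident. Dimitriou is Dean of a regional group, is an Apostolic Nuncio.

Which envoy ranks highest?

By class of mission: Achebe and Dimitriou (Apostolic Nuncio); then Abara (Ambassador); then Drummond, Leclerc and Mbeki (Minister Plenipotentiary); then Lund (Minister Resident); then Pereira and Whitfield (Chargé d'affaires).
Achebe and Dimitriou are each Dean of a regional group, so the next rule applies.
Among Achebe and Dimitriou, alphabetically by surname: Achebe before Dimitriou.
Drummond, Leclerc and Mbeki are each Dean of a regional group, so the next rule applies.
Among Drummond, Leclerc and Mbeki, alphabetically by surname: Drummond before Leclerc before Mbeki.
Pereira and Whitfield are each Dean of a regional group, so the next rule applies.
Among Pereira and Whitfield, alphabetically by surname: Pereira before Whitfield.
Order: Achebe, Dimitriou, Abara, Drummond, Leclerc, Mbeki, Lund, Pereira, Whitfield.

Achebe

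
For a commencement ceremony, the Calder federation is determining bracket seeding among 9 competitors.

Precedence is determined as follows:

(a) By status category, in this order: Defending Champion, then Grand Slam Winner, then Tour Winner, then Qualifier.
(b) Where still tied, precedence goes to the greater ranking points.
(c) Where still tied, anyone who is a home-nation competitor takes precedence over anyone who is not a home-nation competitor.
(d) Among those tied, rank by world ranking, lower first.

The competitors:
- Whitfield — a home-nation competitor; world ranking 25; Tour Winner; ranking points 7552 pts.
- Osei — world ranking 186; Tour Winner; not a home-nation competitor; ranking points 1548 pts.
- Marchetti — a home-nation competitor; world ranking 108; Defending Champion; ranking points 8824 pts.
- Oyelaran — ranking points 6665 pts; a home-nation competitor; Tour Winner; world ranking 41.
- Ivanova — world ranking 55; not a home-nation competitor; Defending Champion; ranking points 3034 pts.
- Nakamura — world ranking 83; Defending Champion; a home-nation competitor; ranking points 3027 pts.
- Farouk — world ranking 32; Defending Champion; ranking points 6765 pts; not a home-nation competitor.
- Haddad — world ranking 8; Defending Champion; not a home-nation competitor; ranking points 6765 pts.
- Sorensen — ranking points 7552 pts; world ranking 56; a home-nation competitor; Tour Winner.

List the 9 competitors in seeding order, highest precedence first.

Marchetti, Haddad, Farouk, Ivanova, Nakamura, Whitfield, Sorensen, Oyelaran, Osei

By status category: Marchetti, Haddad, Farouk, Ivanova and Nakamura (Defending Champion); then Whitfield, Sorensen, Oyelaran and Osei (Tour Winner).
Among Marchetti, Haddad, Farouk, Ivanova and Nakamura, by ranking points (higher first): Marchetti (8824 pts) before Haddad and Farouk (6765 pts) before Ivanova (3034 pts) before Nakamura (3027 pts).
Haddad and Farouk are each not a home-nation competitor, so the next rule applies.
Among Haddad and Farouk, by world ranking (lower first): Haddad (8) before Farouk (32).
Among Whitfield, Sorensen, Oyelaran and Osei, by ranking points (higher first): Whitfield and Sorensen (7552 pts) before Oyelaran (6665 pts) before Osei (1548 pts).
Whitfield and Sorensen are each a home-nation competitor, so the next rule applies.
Among Whitfield and Sorensen, by world ranking (lower first): Whitfield (25) before Sorensen (56).
Full order: Marchetti, Haddad, Farouk, Ivanova, Nakamura, Whitfield, Sorensen, Oyelaran, Osei.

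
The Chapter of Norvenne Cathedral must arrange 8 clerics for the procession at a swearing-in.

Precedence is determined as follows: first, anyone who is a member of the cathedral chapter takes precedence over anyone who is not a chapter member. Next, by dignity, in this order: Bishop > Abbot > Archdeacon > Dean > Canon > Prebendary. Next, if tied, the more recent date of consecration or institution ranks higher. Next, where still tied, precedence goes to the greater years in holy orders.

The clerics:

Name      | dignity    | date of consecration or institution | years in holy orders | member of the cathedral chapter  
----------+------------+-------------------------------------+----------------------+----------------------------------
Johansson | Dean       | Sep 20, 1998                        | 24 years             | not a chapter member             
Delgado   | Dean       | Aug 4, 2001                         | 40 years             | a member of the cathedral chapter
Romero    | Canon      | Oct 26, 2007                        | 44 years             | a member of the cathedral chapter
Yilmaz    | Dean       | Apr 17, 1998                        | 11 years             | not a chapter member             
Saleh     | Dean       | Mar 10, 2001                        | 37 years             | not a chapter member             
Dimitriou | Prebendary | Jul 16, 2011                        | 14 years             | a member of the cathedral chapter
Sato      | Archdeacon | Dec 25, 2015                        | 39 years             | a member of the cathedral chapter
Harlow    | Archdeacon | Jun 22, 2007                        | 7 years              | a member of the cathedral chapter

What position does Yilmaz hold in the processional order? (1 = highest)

8

By the first rule: Sato, Harlow, Delgado, Romero and Dimitriou (each a member of the cathedral chapter); then Saleh, Johansson and Yilmaz (each not a chapter member).
Among Sato, Harlow, Delgado, Romero and Dimitriou, by dignity: Sato and Harlow (Archdeacon) before Delgado (Dean) before Romero (Canon) before Dimitriou (Prebendary).
Among Sato and Harlow, by date of consecration or institution (later first): Sato (Dec 25, 2015) before Harlow (Jun 22, 2007).
Saleh, Johansson and Yilmaz are each Dean, so the next rule applies.
Among Saleh, Johansson and Yilmaz, by date of consecration or institution (later first): Saleh (Mar 10, 2001) before Johansson (Sep 20, 1998) before Yilmaz (Apr 17, 1998).
Order: Sato, Harlow, Delgado, Romero, Dimitriou, Saleh, Johansson, Yilmaz. So position 8.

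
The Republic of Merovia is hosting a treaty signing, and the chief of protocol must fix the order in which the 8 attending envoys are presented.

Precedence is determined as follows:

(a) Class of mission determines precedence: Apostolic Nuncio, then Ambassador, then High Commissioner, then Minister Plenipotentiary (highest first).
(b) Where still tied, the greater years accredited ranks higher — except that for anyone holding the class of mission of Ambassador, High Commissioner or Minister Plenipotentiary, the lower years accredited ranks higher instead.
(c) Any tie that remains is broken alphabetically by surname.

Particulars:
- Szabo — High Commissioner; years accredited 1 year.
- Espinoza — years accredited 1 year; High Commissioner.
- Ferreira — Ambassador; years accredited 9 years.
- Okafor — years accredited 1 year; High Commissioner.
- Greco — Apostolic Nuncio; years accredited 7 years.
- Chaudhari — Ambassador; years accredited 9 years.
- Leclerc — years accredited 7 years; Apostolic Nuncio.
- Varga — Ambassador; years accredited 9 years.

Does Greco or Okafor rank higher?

By class of mission: Greco and Leclerc (Apostolic Nuncio); then Chaudhari, Ferreira and Varga (Ambassador); then Espinoza, Okafor and Szabo (High Commissioner).
Greco and Leclerc both have years accredited 7 years, so the next rule applies.
Among Greco and Leclerc, alphabetically by surname: Greco before Leclerc.
Chaudhari, Ferreira and Varga all have years accredited 9 years, so the next rule applies.
Among Chaudhari, Ferreira and Varga, alphabetically by surname: Chaudhari before Ferreira before Varga.
Espinoza, Okafor and Szabo all have years accredited 1 year, so the next rule applies.
Among Espinoza, Okafor and Szabo, alphabetically by surname: Espinoza before Okafor before Szabo.
So Greco takes precedence.

Greco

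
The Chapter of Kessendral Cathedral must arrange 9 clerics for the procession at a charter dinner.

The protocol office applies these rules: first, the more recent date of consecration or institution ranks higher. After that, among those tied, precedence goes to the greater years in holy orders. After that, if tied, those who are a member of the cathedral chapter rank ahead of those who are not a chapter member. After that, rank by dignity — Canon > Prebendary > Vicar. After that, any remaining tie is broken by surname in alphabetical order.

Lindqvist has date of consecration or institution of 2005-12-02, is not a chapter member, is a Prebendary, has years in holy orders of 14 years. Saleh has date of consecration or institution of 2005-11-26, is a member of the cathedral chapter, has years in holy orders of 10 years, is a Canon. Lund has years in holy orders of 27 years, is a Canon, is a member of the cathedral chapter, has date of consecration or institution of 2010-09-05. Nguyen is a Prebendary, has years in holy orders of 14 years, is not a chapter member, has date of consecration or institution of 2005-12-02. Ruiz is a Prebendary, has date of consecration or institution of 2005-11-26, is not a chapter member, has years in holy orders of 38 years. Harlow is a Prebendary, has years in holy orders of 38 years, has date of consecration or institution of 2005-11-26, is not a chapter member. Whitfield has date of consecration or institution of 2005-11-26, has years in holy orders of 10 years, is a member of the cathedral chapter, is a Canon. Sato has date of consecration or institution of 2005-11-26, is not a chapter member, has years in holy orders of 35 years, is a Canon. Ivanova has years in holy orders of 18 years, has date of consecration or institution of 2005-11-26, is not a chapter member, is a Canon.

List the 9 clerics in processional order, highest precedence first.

By date of consecration or institution (later first): Lund (2010-09-05); then Lindqvist and Nguyen (both 2005-12-02); then Harlow, Ruiz, Sato, Ivanova, Saleh and Whitfield (each 2005-11-26).
Lindqvist and Nguyen both have years in holy orders 14 years, so the next rule applies.
Lindqvist and Nguyen are each not a chapter member, so the next rule applies.
Lindqvist and Nguyen are each Prebendary, so the next rule applies.
Among Lindqvist and Nguyen, alphabetically by surname: Lindqvist before Nguyen.
Among Harlow, Ruiz, Sato, Ivanova, Saleh and Whitfield, by years in holy orders (higher first): Harlow and Ruiz (38 years) before Sato (35 years) before Ivanova (18 years) before Saleh and Whitfield (10 years).
Harlow and Ruiz are each not a chapter member, so the next rule applies.
Harlow and Ruiz are each Prebendary, so the next rule applies.
Among Harlow and Ruiz, alphabetically by surname: Harlow before Ruiz.
Saleh and Whitfield are each a member of the cathedral chapter, so the next rule applies.
Saleh and Whitfield are each Canon, so the next rule applies.
Among Saleh and Whitfield, alphabetically by surname: Saleh before Whitfield.
Full order: Lund, Lindqvist, Nguyen, Harlow, Ruiz, Sato, Ivanova, Saleh, Whitfield.

Lund, Lindqvist, Nguyen, Harlow, Ruiz, Sato, Ivanova, Saleh, Whitfield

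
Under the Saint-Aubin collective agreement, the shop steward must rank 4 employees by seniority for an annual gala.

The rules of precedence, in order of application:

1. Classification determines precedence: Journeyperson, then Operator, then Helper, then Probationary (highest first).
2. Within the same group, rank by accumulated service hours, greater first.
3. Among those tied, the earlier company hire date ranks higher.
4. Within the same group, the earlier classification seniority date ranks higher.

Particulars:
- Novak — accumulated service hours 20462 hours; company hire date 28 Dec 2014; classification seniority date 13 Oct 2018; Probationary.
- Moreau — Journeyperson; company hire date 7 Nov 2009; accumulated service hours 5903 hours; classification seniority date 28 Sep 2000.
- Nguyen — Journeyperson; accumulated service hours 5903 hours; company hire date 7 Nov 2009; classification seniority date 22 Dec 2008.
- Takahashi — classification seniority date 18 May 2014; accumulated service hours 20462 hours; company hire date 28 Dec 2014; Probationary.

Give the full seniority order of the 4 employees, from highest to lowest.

By classification: Moreau and Nguyen (Journeyperson); then Takahashi and Novak (Probationary).
Moreau and Nguyen both have accumulated service hours 5903 hours, so the next rule applies.
Moreau and Nguyen both have company hire date 7 Nov 2009, so the next rule applies.
Among Moreau and Nguyen, by classification seniority date (earlier first): Moreau (28 Sep 2000) before Nguyen (22 Dec 2008).
Takahashi and Novak both have accumulated service hours 20462 hours, so the next rule applies.
Takahashi and Novak both have company hire date 28 Dec 2014, so the next rule applies.
Among Takahashi and Novak, by classification seniority date (earlier first): Takahashi (18 May 2014) before Novak (13 Oct 2018).
Full order: Moreau, Nguyen, Takahashi, Novak.

Moreau, Nguyen, Takahashi, Novak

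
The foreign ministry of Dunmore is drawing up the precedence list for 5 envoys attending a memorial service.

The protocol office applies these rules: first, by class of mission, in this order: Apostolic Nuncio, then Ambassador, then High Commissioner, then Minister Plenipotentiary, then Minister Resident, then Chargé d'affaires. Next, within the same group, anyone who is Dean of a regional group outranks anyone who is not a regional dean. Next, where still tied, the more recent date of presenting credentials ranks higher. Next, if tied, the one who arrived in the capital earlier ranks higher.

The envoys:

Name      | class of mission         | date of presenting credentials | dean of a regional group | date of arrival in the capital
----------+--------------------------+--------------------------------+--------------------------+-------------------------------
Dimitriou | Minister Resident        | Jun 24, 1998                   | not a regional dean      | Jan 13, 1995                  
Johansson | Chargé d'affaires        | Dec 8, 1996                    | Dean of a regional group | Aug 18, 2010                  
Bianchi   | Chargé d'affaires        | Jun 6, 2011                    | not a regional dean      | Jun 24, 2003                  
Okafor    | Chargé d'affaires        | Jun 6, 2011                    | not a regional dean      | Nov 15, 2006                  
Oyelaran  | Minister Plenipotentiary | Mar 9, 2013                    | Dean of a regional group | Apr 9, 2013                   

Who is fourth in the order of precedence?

Bianchi

By class of mission: Oyelaran (Minister Plenipotentiary); then Dimitriou (Minister Resident); then Johansson, Bianchi and Okafor (Chargé d'affaires).
Among Johansson, Bianchi and Okafor, Dean of a regional group before not a regional dean: Johansson (Dean of a regional group) before Bianchi and Okafor (not a regional dean).
Bianchi and Okafor both have date of presenting credentials Jun 6, 2011, so the next rule applies.
Among Bianchi and Okafor, by date of arrival in the capital (earlier first): Bianchi (Jun 24, 2003) before Okafor (Nov 15, 2006).
Order: Oyelaran, Dimitriou, Johansson, Bianchi, Okafor.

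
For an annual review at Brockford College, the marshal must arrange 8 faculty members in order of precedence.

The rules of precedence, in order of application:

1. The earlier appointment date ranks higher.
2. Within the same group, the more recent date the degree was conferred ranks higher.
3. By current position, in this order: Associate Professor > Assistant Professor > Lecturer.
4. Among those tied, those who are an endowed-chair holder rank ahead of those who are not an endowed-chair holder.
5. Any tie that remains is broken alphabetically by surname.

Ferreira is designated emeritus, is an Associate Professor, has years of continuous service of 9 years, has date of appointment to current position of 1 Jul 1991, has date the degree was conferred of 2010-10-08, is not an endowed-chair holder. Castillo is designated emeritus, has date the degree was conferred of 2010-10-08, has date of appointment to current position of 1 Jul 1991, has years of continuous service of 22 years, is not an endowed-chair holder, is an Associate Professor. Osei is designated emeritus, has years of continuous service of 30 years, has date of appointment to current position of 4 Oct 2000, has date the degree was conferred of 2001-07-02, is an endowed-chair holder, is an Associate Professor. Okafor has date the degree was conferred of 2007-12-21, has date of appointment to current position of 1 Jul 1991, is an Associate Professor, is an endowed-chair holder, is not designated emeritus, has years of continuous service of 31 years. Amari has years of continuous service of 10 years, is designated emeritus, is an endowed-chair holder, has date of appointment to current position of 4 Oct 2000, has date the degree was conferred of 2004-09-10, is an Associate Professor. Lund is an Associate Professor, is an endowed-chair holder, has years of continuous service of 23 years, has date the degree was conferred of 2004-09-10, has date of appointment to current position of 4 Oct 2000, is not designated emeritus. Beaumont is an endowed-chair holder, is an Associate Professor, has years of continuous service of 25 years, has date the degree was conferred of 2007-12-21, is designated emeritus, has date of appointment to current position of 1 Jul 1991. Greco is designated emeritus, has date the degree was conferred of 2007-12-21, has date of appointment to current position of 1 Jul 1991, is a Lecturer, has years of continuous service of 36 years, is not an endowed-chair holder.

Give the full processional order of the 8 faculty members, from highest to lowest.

By date of appointment to current position (earlier first): Castillo, Ferreira, Beaumont, Okafor and Greco (each 1 Jul 1991); then Amari, Lund and Osei (each 4 Oct 2000).
Among Castillo, Ferreira, Beaumont, Okafor and Greco, by date the degree was conferred (later first): Castillo and Ferreira (2010-10-08) before Beaumont, Okafor and Greco (2007-12-21).
Castillo and Ferreira are each Associate Professor, so the next rule applies.
Castillo and Ferreira are each not an endowed-chair holder, so the next rule applies.
Among Castillo and Ferreira, alphabetically by surname: Castillo before Ferreira.
Among Beaumont, Okafor and Greco, by current position: Beaumont and Okafor (Associate Professor) before Greco (Lecturer).
Beaumont and Okafor are each an endowed-chair holder, so the next rule applies.
Among Beaumont and Okafor, alphabetically by surname: Beaumont before Okafor.
Among Amari, Lund and Osei, by date the degree was conferred (later first): Amari and Lund (2004-09-10) before Osei (2001-07-02).
Amari and Lund are each Associate Professor, so the next rule applies.
Amari and Lund are each an endowed-chair holder, so the next rule applies.
Among Amari and Lund, alphabetically by surname: Amari before Lund.
Full order: Castillo, Ferreira, Beaumont, Okafor, Greco, Amari, Lund, Osei.

Castillo, Ferreira, Beaumont, Okafor, Greco, Amari, Lund, Osei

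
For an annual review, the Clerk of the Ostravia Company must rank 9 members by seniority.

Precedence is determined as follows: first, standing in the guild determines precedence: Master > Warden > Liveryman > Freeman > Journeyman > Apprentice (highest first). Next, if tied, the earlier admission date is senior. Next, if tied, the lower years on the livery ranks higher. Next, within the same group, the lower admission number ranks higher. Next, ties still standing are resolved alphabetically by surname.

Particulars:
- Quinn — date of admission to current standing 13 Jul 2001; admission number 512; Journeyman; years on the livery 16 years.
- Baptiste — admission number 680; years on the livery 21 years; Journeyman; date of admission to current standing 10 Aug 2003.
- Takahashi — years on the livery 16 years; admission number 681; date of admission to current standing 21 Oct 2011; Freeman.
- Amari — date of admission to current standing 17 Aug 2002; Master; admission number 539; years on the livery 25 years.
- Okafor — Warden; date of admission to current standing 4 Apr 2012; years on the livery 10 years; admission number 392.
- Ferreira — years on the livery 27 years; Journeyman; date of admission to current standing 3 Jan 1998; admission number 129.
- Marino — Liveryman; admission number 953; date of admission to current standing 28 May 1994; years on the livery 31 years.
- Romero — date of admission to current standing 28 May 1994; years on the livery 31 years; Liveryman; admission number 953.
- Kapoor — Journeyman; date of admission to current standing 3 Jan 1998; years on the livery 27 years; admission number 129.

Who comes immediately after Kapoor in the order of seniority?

Quinn

By standing in the guild: Amari (Master); then Okafor (Warden); then Marino and Romero (Liveryman); then Takahashi (Freeman); then Ferreira, Kapoor, Quinn and Baptiste (Journeyman).
Marino and Romero both have date of admission to current standing 28 May 1994, so the next rule applies.
Marino and Romero both have years on the livery 31 years, so the next rule applies.
Marino and Romero both have admission number 953, so the next rule applies.
Among Marino and Romero, alphabetically by surname: Marino before Romero.
Among Ferreira, Kapoor, Quinn and Baptiste, by date of admission to current standing (earlier first): Ferreira and Kapoor (3 Jan 1998) before Quinn (13 Jul 2001) before Baptiste (10 Aug 2003).
Ferreira and Kapoor both have years on the livery 27 years, so the next rule applies.
Ferreira and Kapoor both have admission number 129, so the next rule applies.
Among Ferreira and Kapoor, alphabetically by surname: Ferreira before Kapoor.
Order: Amari, Okafor, Marino, Romero, Takahashi, Ferreira, Kapoor, Quinn, Baptiste.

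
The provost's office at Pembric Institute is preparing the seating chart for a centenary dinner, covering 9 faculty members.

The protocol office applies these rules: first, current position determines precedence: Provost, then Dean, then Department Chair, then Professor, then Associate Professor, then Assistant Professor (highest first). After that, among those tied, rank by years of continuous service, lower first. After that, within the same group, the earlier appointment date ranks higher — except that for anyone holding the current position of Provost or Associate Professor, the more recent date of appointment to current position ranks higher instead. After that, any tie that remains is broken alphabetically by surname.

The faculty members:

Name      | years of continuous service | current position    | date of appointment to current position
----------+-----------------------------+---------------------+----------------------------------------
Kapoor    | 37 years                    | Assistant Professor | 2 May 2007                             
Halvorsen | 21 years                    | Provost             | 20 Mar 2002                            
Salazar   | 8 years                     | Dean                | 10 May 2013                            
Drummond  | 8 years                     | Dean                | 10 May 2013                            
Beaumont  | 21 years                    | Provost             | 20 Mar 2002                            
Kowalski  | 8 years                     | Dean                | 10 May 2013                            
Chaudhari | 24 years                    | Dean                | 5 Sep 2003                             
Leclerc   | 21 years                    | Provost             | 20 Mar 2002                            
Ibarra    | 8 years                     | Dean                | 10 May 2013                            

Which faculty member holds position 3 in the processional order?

Leclerc

By current position: Beaumont, Halvorsen and Leclerc (Provost); then Drummond, Ibarra, Kowalski, Salazar and Chaudhari (Dean); then Kapoor (Assistant Professor).
Beaumont, Halvorsen and Leclerc all have years of continuous service 21 years, so the next rule applies.
Beaumont, Halvorsen and Leclerc all have date of appointment to current position 20 Mar 2002, so the next rule applies.
Among Beaumont, Halvorsen and Leclerc, alphabetically by surname: Beaumont before Halvorsen before Leclerc.
Among Drummond, Ibarra, Kowalski, Salazar and Chaudhari, by years of continuous service (lower first): Drummond, Ibarra, Kowalski and Salazar (8 years) before Chaudhari (24 years).
Drummond, Ibarra, Kowalski and Salazar all have date of appointment to current position 10 May 2013, so the next rule applies.
Among Drummond, Ibarra, Kowalski and Salazar, alphabetically by surname: Drummond before Ibarra before Kowalski before Salazar.
Order: Beaumont, Halvorsen, Leclerc, Drummond, Ibarra, Kowalski, Salazar, Chaudhari, Kapoor.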